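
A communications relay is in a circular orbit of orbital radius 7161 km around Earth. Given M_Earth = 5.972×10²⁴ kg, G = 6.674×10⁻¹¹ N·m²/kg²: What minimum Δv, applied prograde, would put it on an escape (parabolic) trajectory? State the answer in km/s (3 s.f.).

Δv ≈ 3.09 km/s

μ = GM = 6.674×10⁻¹¹ × 5.972×10²⁴ = 3.986×10¹⁴ m³/s².
r = 7161 km = 7.161×10⁶ m.
Circular speed v_c = √(μ/r) = 7460 m/s.
Escape speed v_esc = √(2μ/r) = √2 × v_c = 10550 m/s.
Δv = v_esc − v_c = 3090 m/s = 3.090 km/s.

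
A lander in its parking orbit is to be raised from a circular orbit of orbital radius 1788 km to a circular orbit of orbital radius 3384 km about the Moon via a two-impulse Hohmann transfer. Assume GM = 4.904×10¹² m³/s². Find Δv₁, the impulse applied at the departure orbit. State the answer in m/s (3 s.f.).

Δv ≈ 238 m/s

r₁ = 1788 km = 1.788×10⁶ m.
r₂ = 3384 km = 3.384×10⁶ m.
Transfer ellipse a_t = (r₁ + r₂)/2 = 2.586×10⁶ m.
At r₁: circular v_c1 = √(μ/r₁) = 1656 m/s; transfer-perilune v_p = √[μ(2/r₁ − 1/a_t)] = 1894 m/s.
Δv₁ = v_p − v_c1 = 238.4 m/s.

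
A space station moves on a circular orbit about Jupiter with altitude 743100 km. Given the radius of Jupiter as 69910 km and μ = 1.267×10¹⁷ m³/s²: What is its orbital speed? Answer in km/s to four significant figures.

v ≈ 12.48 km/s

r = 69910 + 743100 = 813010 km = 8.1301×10⁸ m.
For a circular orbit v = √(μ/r) = √(1.267×10¹⁷ / 8.130×10⁸) = √(1.558×10⁸) = 12480 m/s.
That is 12.48 km/s.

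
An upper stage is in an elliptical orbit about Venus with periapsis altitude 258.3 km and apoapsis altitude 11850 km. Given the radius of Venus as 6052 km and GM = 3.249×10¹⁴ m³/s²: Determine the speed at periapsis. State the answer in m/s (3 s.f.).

v ≈ 8730 m/s

r_p = 6052 + 258.3 = 6310.3 km = 6.3103×10⁶ m.
r_a = 6052 + 11850 = 17902 km = 1.7902×10⁷ m.
Semi-major axis a = (r_p + r_a)/2 = 12106 km = 1.211×10⁷ m.
Vis-viva: v² = μ(2/r − 1/a) = 3.249×10¹⁴ × (3.169×10⁻⁷ − 8.260×10⁻⁸) = 7.614×10⁷ m²/s².
v = 8726 m/s.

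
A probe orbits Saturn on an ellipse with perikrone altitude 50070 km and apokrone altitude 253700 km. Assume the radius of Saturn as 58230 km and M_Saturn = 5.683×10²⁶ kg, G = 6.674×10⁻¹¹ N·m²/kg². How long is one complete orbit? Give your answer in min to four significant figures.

μ = GM = 6.674×10⁻¹¹ × 5.683×10²⁶ = 3.793×10¹⁶ m³/s².
r_p = 58230 + 50070 = 108300 km = 1.0830×10⁸ m.
r_a = 58230 + 253700 = 311930 km = 3.1193×10⁸ m.
Semi-major axis a = (r_p + r_a)/2 = (1.0830×10⁵ + 3.1193×10⁵)/2 = 2.1012×10⁵ km = 2.101×10⁸ m.
By Kepler's third law T = 2π√(a³/μ) = 2π × 1.564×10⁴ = 9.826×10⁴ s.
= 1638 min.

T ≈ 1638 min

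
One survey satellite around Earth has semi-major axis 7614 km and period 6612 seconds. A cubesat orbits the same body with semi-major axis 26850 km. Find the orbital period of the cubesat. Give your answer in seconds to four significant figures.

Kepler's third law: T² ∝ a³, so T₂ = T₁ (a₂/a₁)^(3/2).
a₂/a₁ = 3.526, (a₂/a₁)^(3/2) = 6.622.
T₂ = 6612 × 6.622 = 43790 seconds.

T₂ ≈ 43790 seconds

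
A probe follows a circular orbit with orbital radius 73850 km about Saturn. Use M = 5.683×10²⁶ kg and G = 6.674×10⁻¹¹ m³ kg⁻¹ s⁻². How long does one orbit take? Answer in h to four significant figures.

μ = GM = 6.674×10⁻¹¹ × 5.683×10²⁶ = 3.793×10¹⁶ m³/s².
r = 73850 km = 7.385×10⁷ m.
Kepler's third law: T = 2π√(r³/μ) = 2π√((7.385×10⁷)³ / 3.793×10¹⁶).
r³/μ = 1.062×10⁷ s², so T = 2π × 3.259×10³ = 2.047×10⁴ s.
Converting: 2.047×10⁴ s ÷ 3600 = 5.687 h.

T ≈ 5.687 h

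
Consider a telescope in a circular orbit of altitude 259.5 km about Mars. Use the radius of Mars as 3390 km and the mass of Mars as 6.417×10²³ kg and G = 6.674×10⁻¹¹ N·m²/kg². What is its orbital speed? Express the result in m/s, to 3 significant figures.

μ = GM = 6.674×10⁻¹¹ × 6.417×10²³ = 4.283×10¹³ m³/s².
r = 3390 + 259.5 = 3649.5 km = 3.6495×10⁶ m.
For a circular orbit v = √(μ/r) = √(4.283×10¹³ / 3.650×10⁶) = √(1.174×10⁷) = 3426 m/s.

v ≈ 3430 m/s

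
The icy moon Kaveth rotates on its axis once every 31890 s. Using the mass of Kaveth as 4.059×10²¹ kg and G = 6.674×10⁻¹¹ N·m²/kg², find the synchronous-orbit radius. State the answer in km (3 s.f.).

r_sync ≈ 1910 km

μ = GM = 6.674×10⁻¹¹ × 4.059×10²¹ = 2.709×10¹¹ m³/s².
A synchronous orbit has period T, so by Kepler's third law a = (μT²/4π²)^(1/3).
μT²/4π² = 2.709×10¹¹ × (3.189×10⁴)² / 39.48 = 6.978×10¹⁸ m³.
a = 1.911×10⁶ m = 1911.0 km.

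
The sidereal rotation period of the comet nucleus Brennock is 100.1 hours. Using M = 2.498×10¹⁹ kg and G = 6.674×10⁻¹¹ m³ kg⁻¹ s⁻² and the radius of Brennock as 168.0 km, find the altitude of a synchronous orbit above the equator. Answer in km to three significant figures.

μ = GM = 6.674×10⁻¹¹ × 2.498×10¹⁹ = 1.667×10⁹ m³/s².
T = 100.1 hours = 3.604×10⁵ s.
A synchronous orbit has period T, so by Kepler's third law a = (μT²/4π²)^(1/3).
μT²/4π² = 1.667×10⁹ × (3.604×10⁵)² / 39.48 = 5.484×10¹⁸ m³.
a = 1.763×10⁶ m = 1763.5 km.
Altitude h = a − R = 1763.5 − 168.0 = 1595.5 km.

h_sync ≈ 1600 km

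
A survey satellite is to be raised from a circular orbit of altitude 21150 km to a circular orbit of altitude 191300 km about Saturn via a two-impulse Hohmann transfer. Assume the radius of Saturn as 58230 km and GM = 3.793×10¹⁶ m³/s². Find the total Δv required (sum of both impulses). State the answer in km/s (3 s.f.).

r₁ = 58230 + 21150 = 79380 km = 7.9380×10⁷ m.
r₂ = 58230 + 191300 = 249530 km = 2.4953×10⁸ m.
Transfer ellipse a_t = (r₁ + r₂)/2 = 1.645×10⁸ m.
At r₁: circular v_c1 = √(μ/r₁) = 21860 m/s; transfer-perikrone v_p = √[μ(2/r₁ − 1/a_t)] = 26930 m/s.
Δv₁ = v_p − v_c1 = 5067 m/s.
At r₂: circular v_c2 = √(μ/r₂) = 12330 m/s; transfer-apokrone v_a = √[μ(2/r₂ − 1/a_t)] = 8566 m/s.
Δv₂ = v_c2 − v_a = 3763 m/s.
Total Δv = Δv₁ + Δv₂ = 8830 m/s = 8.830 km/s.

Δv_total ≈ 8.83 km/s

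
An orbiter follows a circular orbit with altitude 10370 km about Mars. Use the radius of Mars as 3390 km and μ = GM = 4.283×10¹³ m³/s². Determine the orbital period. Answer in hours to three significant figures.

T ≈ 13.6 hours

r = 3390 + 10370 = 13760 km = 1.3760×10⁷ m.
Kepler's third law: T = 2π√(r³/μ) = 2π√((1.376×10⁷)³ / 4.283×10¹³).
r³/μ = 6.083×10⁷ s², so T = 2π × 7.799×10³ = 4.900×10⁴ s.
Converting: 4.900×10⁴ s ÷ 3600 = 13.61 hours.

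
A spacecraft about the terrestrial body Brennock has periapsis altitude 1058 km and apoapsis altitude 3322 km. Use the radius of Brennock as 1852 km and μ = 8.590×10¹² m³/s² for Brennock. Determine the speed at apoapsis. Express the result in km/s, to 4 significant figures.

r_p = 1852 + 1058 = 2910.0 km = 2.9100×10⁶ m.
r_a = 1852 + 3322 = 5174.0 km = 5.1740×10⁶ m.
Semi-major axis a = (r_p + r_a)/2 = 4042.0 km = 4.042×10⁶ m.
Vis-viva: v² = μ(2/r − 1/a) = 8.590×10¹² × (3.865×10⁻⁷ − 2.474×10⁻⁷) = 1.195×10⁶ m²/s².
v = 1093 m/s = 1.093 km/s.

v ≈ 1.093 km/s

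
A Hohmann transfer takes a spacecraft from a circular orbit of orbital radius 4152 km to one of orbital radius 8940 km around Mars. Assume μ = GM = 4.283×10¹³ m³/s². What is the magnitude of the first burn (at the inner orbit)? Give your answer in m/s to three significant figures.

Δv ≈ 542 m/s

r₁ = 4152 km = 4.152×10⁶ m.
r₂ = 8940 km = 8.940×10⁶ m.
Transfer ellipse a_t = (r₁ + r₂)/2 = 6.546×10⁶ m.
At r₁: circular v_c1 = √(μ/r₁) = 3212 m/s; transfer-periapsis v_p = √[μ(2/r₁ − 1/a_t)] = 3753 m/s.
Δv₁ = v_p − v_c1 = 541.6 m/s.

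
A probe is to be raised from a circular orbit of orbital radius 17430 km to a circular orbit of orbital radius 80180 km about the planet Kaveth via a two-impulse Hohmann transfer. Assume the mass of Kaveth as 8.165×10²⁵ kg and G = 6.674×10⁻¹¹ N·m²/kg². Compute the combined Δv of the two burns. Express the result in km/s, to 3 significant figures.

μ = GM = 6.674×10⁻¹¹ × 8.165×10²⁵ = 5.449×10¹⁵ m³/s².
r₁ = 17430 km = 1.743×10⁷ m.
r₂ = 80180 km = 8.018×10⁷ m.
Transfer ellipse a_t = (r₁ + r₂)/2 = 4.880×10⁷ m.
At r₁: circular v_c1 = √(μ/r₁) = 17680 m/s; transfer-periapsis v_p = √[μ(2/r₁ − 1/a_t)] = 22660 m/s.
Δv₁ = v_p − v_c1 = 4982 m/s.
At r₂: circular v_c2 = √(μ/r₂) = 8244 m/s; transfer-apoapsis v_a = √[μ(2/r₂ − 1/a_t)] = 4927 m/s.
Δv₂ = v_c2 − v_a = 3317 m/s.
Total Δv = Δv₁ + Δv₂ = 8299 m/s = 8.299 km/s.

Δv_total ≈ 8.30 km/s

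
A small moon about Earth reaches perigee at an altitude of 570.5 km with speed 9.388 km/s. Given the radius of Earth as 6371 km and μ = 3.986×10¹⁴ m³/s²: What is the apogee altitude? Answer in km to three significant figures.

r_p = 6371 + 570.5 = 6941.5 km = 6.942×10⁶ m.
Specific energy ε = v²/2 − μ/r = -1.336×10⁷ J/kg, so a = −μ/(2ε) = 1.492×10⁷ m.
The apsides satisfy r_p + r_a = 2a, so the apogee radius is 2a − r_p = 2.290×10⁷ m = 22904 km.
Apogee altitude = 22904 − 6371 = 16533 km.

apogee altitude ≈ 16500 km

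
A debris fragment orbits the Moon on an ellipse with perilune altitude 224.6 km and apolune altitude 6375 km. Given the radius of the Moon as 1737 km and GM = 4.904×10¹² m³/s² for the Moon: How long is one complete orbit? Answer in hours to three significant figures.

r_p = 1737 + 224.6 = 1961.6 km = 1.9616×10⁶ m.
r_a = 1737 + 6375 = 8112.0 km = 8.1120×10⁶ m.
Semi-major axis a = (r_p + r_a)/2 = (1961.6 + 8112.0)/2 = 5036.8 km = 5.037×10⁶ m.
By Kepler's third law T = 2π√(a³/μ) = 2π × 5.105×10³ = 3.207×10⁴ s.
= 8.909 hours.

T ≈ 8.91 hours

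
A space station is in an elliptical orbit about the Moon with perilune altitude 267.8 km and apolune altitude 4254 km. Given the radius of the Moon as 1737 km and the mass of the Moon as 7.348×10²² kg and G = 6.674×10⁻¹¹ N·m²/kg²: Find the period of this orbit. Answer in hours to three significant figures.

μ = GM = 6.674×10⁻¹¹ × 7.348×10²² = 4.904×10¹² m³/s².
r_p = 1737 + 267.8 = 2004.8 km = 2.0048×10⁶ m.
r_a = 1737 + 4254 = 5991.0 km = 5.9910×10⁶ m.
Semi-major axis a = (r_p + r_a)/2 = (2004.8 + 5991.0)/2 = 3997.9 km = 3.998×10⁶ m.
By Kepler's third law T = 2π√(a³/μ) = 2π × 3.610×10³ = 2.268×10⁴ s.
= 6.300 hours.

T ≈ 6.30 hours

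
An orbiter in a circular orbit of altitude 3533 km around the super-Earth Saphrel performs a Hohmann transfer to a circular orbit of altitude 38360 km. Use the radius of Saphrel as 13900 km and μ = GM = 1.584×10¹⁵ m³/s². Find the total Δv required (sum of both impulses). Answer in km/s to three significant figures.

Δv_total ≈ 3.75 km/s

r₁ = 13900 + 3533 = 17433 km = 1.7433×10⁷ m.
r₂ = 13900 + 38360 = 52260 km = 5.2260×10⁷ m.
Transfer ellipse a_t = (r₁ + r₂)/2 = 3.485×10⁷ m.
At r₁: circular v_c1 = √(μ/r₁) = 9532 m/s; transfer-periapsis v_p = √[μ(2/r₁ − 1/a_t)] = 11670 m/s.
Δv₁ = v_p − v_c1 = 2141 m/s.
At r₂: circular v_c2 = √(μ/r₂) = 5505 m/s; transfer-apoapsis v_a = √[μ(2/r₂ − 1/a_t)] = 3894 m/s.
Δv₂ = v_c2 − v_a = 1611 m/s.
Total Δv = Δv₁ + Δv₂ = 3753 m/s = 3.753 km/s.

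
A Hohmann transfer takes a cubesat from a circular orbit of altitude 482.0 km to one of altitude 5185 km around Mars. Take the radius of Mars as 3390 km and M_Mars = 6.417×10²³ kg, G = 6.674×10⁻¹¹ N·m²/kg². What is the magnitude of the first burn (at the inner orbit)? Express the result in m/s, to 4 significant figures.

μ = GM = 6.674×10⁻¹¹ × 6.417×10²³ = 4.283×10¹³ m³/s².
r₁ = 3390 + 482.0 = 3872.0 km = 3.8720×10⁶ m.
r₂ = 3390 + 5185 = 8575.0 km = 8.5750×10⁶ m.
Transfer ellipse a_t = (r₁ + r₂)/2 = 6.224×10⁶ m.
At r₁: circular v_c1 = √(μ/r₁) = 3326 m/s; transfer-periapsis v_p = √[μ(2/r₁ − 1/a_t)] = 3904 m/s.
Δv₁ = v_p − v_c1 = 578.1 m/s.

Δv ≈ 578.1 m/s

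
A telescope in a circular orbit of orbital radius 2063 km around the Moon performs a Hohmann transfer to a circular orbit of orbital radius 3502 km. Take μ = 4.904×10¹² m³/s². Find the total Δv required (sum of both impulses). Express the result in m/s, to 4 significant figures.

r₁ = 2063 km = 2.063×10⁶ m.
r₂ = 3502 km = 3.502×10⁶ m.
Transfer ellipse a_t = (r₁ + r₂)/2 = 2.782×10⁶ m.
At r₁: circular v_c1 = √(μ/r₁) = 1542 m/s; transfer-perilune v_p = √[μ(2/r₁ − 1/a_t)] = 1730 m/s.
Δv₁ = v_p − v_c1 = 187.9 m/s.
At r₂: circular v_c2 = √(μ/r₂) = 1183 m/s; transfer-apolune v_a = √[μ(2/r₂ − 1/a_t)] = 1019 m/s.
Δv₂ = v_c2 − v_a = 164.4 m/s.
Total Δv = Δv₁ + Δv₂ = 352.3 m/s.

Δv_total ≈ 352.3 m/s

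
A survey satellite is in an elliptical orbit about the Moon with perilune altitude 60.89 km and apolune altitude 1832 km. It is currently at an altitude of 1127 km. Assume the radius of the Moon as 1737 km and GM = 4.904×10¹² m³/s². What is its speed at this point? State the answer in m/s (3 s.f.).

v ≈ 1260 m/s

r_p = 1737 + 60.89 = 1797.9 km = 1.7979×10⁶ m.
r_a = 1737 + 1832 = 3569.0 km = 3.5690×10⁶ m.
r = 1737 + 1127 = 2864.0 km = 2.864×10⁶ m.
Semi-major axis a = (r_p + r_a)/2 = 2683.4 km = 2.683×10⁶ m.
Vis-viva: v² = μ(2/r − 1/a) = 4.904×10¹² × (6.983×10⁻⁷ − 3.727×10⁻⁷) = 1.597×10⁶ m²/s².
v = 1264 m/s.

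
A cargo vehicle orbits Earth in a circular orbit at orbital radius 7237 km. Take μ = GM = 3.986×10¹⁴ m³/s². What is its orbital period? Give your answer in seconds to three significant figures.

r = 7237 km = 7.237×10⁶ m.
Kepler's third law: T = 2π√(r³/μ) = 2π√((7.237×10⁶)³ / 3.986×10¹⁴).
r³/μ = 9.509×10⁵ s², so T = 2π × 9.751×10² = 6.127×10³ s.

T ≈ 6130 seconds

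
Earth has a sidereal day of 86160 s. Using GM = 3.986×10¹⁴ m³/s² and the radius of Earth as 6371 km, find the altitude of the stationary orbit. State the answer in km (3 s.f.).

A synchronous orbit has period T, so by Kepler's third law a = (μT²/4π²)^(1/3).
μT²/4π² = 3.986×10¹⁴ × (8.616×10⁴)² / 39.48 = 7.495×10²² m³.
a = 4.216×10⁷ m = 42163 km.
Altitude h = a − R = 42163 − 6371 = 35792 km.

h_sync ≈ 35800 km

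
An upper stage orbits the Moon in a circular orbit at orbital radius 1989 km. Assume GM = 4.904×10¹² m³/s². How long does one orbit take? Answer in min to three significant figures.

T ≈ 133 min

r = 1989 km = 1.989×10⁶ m.
Kepler's third law: T = 2π√(r³/μ) = 2π√((1.989×10⁶)³ / 4.904×10¹²).
r³/μ = 1.605×10⁶ s², so T = 2π × 1.267×10³ = 7.959×10³ s.
Converting: 7.959×10³ s ÷ 60.00 = 132.6 min.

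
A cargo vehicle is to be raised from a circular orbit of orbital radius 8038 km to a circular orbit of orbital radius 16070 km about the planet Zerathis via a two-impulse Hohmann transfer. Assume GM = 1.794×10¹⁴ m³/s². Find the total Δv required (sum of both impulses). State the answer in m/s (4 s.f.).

r₁ = 8038 km = 8.038×10⁶ m.
r₂ = 16070 km = 1.607×10⁷ m.
Transfer ellipse a_t = (r₁ + r₂)/2 = 1.205×10⁷ m.
At r₁: circular v_c1 = √(μ/r₁) = 4724 m/s; transfer-periapsis v_p = √[μ(2/r₁ − 1/a_t)] = 5455 m/s.
Δv₁ = v_p − v_c1 = 730.5 m/s.
At r₂: circular v_c2 = √(μ/r₂) = 3341 m/s; transfer-apoapsis v_a = √[μ(2/r₂ − 1/a_t)] = 2728 m/s.
Δv₂ = v_c2 − v_a = 612.8 m/s.
Total Δv = Δv₁ + Δv₂ = 1343 m/s.

Δv_total ≈ 1343 m/s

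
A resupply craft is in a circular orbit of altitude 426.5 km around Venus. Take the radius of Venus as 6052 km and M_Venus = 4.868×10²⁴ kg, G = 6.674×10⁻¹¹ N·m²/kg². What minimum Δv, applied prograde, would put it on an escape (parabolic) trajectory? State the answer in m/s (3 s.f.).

μ = GM = 6.674×10⁻¹¹ × 4.868×10²⁴ = 3.249×10¹⁴ m³/s².
r = 6052 + 426.5 = 6478.5 km = 6.4785×10⁶ m.
Circular speed v_c = √(μ/r) = 7082 m/s.
Escape speed v_esc = √(2μ/r) = √2 × v_c = 10010 m/s.
Δv = v_esc − v_c = 2933 m/s.

Δv ≈ 2930 m/s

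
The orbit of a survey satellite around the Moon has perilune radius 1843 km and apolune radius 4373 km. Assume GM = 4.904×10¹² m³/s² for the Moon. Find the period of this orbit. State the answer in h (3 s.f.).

T ≈ 4.32 h

Semi-major axis a = (r_p + r_a)/2 = (1843.0 + 4373.0)/2 = 3108.0 km = 3.108×10⁶ m.
By Kepler's third law T = 2π√(a³/μ) = 2π × 2.474×10³ = 1.555×10⁴ s.
= 4.318 h.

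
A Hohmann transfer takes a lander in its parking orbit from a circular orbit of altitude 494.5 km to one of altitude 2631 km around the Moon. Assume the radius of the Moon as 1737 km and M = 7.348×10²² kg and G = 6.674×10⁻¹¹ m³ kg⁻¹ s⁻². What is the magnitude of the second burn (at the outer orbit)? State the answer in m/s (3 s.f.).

μ = GM = 6.674×10⁻¹¹ × 7.348×10²² = 4.904×10¹² m³/s².
r₁ = 1737 + 494.5 = 2231.5 km = 2.2315×10⁶ m.
r₂ = 1737 + 2631 = 4368.0 km = 4.3680×10⁶ m.
Transfer ellipse a_t = (r₁ + r₂)/2 = 3.300×10⁶ m.
At r₁: circular v_c1 = √(μ/r₁) = 1482 m/s; transfer-perilune v_p = √[μ(2/r₁ − 1/a_t)] = 1706 m/s.
At r₂: circular v_c2 = √(μ/r₂) = 1060 m/s; transfer-apolune v_a = √[μ(2/r₂ − 1/a_t)] = 871.4 m/s.
Δv₂ = v_c2 − v_a = 188.2 m/s.

Δv ≈ 188 m/s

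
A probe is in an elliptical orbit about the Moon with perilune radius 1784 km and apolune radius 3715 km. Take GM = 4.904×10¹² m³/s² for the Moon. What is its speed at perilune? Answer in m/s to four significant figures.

v ≈ 1927 m/s

Semi-major axis a = (r_p + r_a)/2 = 2749.5 km = 2.750×10⁶ m.
Vis-viva: v² = μ(2/r − 1/a) = 4.904×10¹² × (1.121×10⁻⁶ − 3.637×10⁻⁷) = 3.714×10⁶ m²/s².
v = 1927 m/s.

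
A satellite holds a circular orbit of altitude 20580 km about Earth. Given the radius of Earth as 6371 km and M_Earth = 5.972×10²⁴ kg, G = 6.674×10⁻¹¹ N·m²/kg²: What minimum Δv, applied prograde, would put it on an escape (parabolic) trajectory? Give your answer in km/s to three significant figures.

μ = GM = 6.674×10⁻¹¹ × 5.972×10²⁴ = 3.986×10¹⁴ m³/s².
r = 6371 + 20580 = 26951 km = 2.6951×10⁷ m.
Circular speed v_c = √(μ/r) = 3846 m/s.
Escape speed v_esc = √(2μ/r) = √2 × v_c = 5439 m/s.
Δv = v_esc − v_c = 1593 m/s = 1.593 km/s.

Δv ≈ 1.59 km/s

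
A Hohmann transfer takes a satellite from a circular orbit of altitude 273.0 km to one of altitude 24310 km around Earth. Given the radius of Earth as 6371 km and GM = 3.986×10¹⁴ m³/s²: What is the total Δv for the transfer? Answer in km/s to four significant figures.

r₁ = 6371 + 273.0 = 6644.0 km = 6.6440×10⁶ m.
r₂ = 6371 + 24310 = 30681 km = 3.0681×10⁷ m.
Transfer ellipse a_t = (r₁ + r₂)/2 = 1.866×10⁷ m.
At r₁: circular v_c1 = √(μ/r₁) = 7746 m/s; transfer-perigee v_p = √[μ(2/r₁ − 1/a_t)] = 9931 m/s.
Δv₁ = v_p − v_c1 = 2186 m/s.
At r₂: circular v_c2 = √(μ/r₂) = 3604 m/s; transfer-apogee v_a = √[μ(2/r₂ − 1/a_t)] = 2151 m/s.
Δv₂ = v_c2 − v_a = 1454 m/s.
Total Δv = Δv₁ + Δv₂ = 3639 m/s = 3.639 km/s.

Δv_total ≈ 3.639 km/s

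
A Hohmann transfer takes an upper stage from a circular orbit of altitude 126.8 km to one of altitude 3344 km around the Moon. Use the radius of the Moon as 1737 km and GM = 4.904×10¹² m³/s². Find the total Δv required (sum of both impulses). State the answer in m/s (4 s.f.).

Δv_total ≈ 602.7 m/s

r₁ = 1737 + 126.8 = 1863.8 km = 1.8638×10⁶ m.
r₂ = 1737 + 3344 = 5081.0 km = 5.0810×10⁶ m.
Transfer ellipse a_t = (r₁ + r₂)/2 = 3.472×10⁶ m.
At r₁: circular v_c1 = √(μ/r₁) = 1622 m/s; transfer-perilune v_p = √[μ(2/r₁ − 1/a_t)] = 1962 m/s.
Δv₁ = v_p − v_c1 = 340.1 m/s.
At r₂: circular v_c2 = √(μ/r₂) = 982.4 m/s; transfer-apolune v_a = √[μ(2/r₂ − 1/a_t)] = 719.8 m/s.
Δv₂ = v_c2 − v_a = 262.7 m/s.
Total Δv = Δv₁ + Δv₂ = 602.7 m/s.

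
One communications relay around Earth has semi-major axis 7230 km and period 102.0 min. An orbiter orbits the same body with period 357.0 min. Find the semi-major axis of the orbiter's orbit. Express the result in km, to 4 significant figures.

a₂ ≈ 16670 km

Kepler's third law: a³ ∝ T², so a₂ = a₁ (T₂/T₁)^(2/3).
T₂/T₁ = 3.500, (T₂/T₁)^(2/3) = 2.305.
a₂ = 7230 × 2.305 = 16670 km.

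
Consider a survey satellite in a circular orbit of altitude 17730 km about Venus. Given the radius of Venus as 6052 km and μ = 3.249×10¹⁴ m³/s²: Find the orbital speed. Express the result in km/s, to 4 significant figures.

v ≈ 3.696 km/s

r = 6052 + 17730 = 23782 km = 2.3782×10⁷ m.
For a circular orbit v = √(μ/r) = √(3.249×10¹⁴ / 2.378×10⁷) = √(1.366×10⁷) = 3696 m/s.
That is 3.696 km/s.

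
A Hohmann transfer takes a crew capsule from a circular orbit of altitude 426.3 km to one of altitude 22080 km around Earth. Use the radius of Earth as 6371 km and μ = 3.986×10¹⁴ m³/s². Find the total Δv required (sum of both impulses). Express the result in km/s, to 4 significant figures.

r₁ = 6371 + 426.3 = 6797.3 km = 6.7973×10⁶ m.
r₂ = 6371 + 22080 = 28451 km = 2.8451×10⁷ m.
Transfer ellipse a_t = (r₁ + r₂)/2 = 1.762×10⁷ m.
At r₁: circular v_c1 = √(μ/r₁) = 7658 m/s; transfer-perigee v_p = √[μ(2/r₁ − 1/a_t)] = 9730 m/s.
Δv₁ = v_p − v_c1 = 2072 m/s.
At r₂: circular v_c2 = √(μ/r₂) = 3743 m/s; transfer-apogee v_a = √[μ(2/r₂ − 1/a_t)] = 2325 m/s.
Δv₂ = v_c2 − v_a = 1418 m/s.
Total Δv = Δv₁ + Δv₂ = 3490 m/s = 3.490 km/s.

Δv_total ≈ 3.490 km/s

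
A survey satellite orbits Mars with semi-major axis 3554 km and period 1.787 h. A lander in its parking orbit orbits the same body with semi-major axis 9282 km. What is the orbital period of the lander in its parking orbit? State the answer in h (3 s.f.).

T₂ ≈ 7.54 h

Kepler's third law: T² ∝ a³, so T₂ = T₁ (a₂/a₁)^(3/2).
a₂/a₁ = 2.612, (a₂/a₁)^(3/2) = 4.221.
T₂ = 1.787 × 4.221 = 7.542 h.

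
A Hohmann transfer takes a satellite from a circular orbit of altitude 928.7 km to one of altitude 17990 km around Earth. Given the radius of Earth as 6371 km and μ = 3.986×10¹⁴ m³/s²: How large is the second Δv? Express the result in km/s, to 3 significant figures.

r₁ = 6371 + 928.7 = 7299.7 km = 7.2997×10⁶ m.
r₂ = 6371 + 17990 = 24361 km = 2.4361×10⁷ m.
Transfer ellipse a_t = (r₁ + r₂)/2 = 1.583×10⁷ m.
At r₁: circular v_c1 = √(μ/r₁) = 7390 m/s; transfer-perigee v_p = √[μ(2/r₁ − 1/a_t)] = 9167 m/s.
At r₂: circular v_c2 = √(μ/r₂) = 4045 m/s; transfer-apogee v_a = √[μ(2/r₂ − 1/a_t)] = 2747 m/s.
Δv₂ = v_c2 − v_a = 1298 m/s.
= 1.298 km/s.

Δv ≈ 1.30 km/s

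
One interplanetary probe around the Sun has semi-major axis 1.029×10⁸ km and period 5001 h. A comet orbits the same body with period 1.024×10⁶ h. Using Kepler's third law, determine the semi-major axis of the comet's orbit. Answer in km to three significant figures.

a₂ ≈ 3.57×10⁹ km

Kepler's third law: a³ ∝ T², so a₂ = a₁ (T₂/T₁)^(2/3).
T₂/T₁ = 204.8, (T₂/T₁)^(2/3) = 34.74.
a₂ = 1.029×10⁸ × 34.74 = 3.575×10⁹ km.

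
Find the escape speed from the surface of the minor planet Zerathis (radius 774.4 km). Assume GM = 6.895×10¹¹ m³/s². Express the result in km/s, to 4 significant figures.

v_esc ≈ 1.334 km/s

r = R = 7.744×10⁵ m.
Escape speed v_esc = √(2μ/r) = √(2 × 6.895×10¹¹ / 7.744×10⁵) = √(1.781×10⁶) = 1334 m/s.
= 1.334 km/s.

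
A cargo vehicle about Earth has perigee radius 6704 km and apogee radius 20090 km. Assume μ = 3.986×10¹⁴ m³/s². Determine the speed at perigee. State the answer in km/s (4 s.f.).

Semi-major axis a = (r_p + r_a)/2 = 13397 km = 1.340×10⁷ m.
Vis-viva: v² = μ(2/r − 1/a) = 3.986×10¹⁴ × (2.983×10⁻⁷ − 7.464×10⁻⁸) = 8.916×10⁷ m²/s².
v = 9443 m/s = 9.443 km/s.

v ≈ 9.443 km/s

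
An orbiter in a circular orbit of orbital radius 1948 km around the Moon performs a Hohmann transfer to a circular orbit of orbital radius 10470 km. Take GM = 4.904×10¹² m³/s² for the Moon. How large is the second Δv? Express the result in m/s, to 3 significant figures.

Δv ≈ 301 m/s

r₁ = 1948 km = 1.948×10⁶ m.
r₂ = 10470 km = 1.047×10⁷ m.
Transfer ellipse a_t = (r₁ + r₂)/2 = 6.209×10⁶ m.
At r₁: circular v_c1 = √(μ/r₁) = 1587 m/s; transfer-perilune v_p = √[μ(2/r₁ − 1/a_t)] = 2060 m/s.
At r₂: circular v_c2 = √(μ/r₂) = 684.4 m/s; transfer-apolune v_a = √[μ(2/r₂ − 1/a_t)] = 383.3 m/s.
Δv₂ = v_c2 − v_a = 301.0 m/s.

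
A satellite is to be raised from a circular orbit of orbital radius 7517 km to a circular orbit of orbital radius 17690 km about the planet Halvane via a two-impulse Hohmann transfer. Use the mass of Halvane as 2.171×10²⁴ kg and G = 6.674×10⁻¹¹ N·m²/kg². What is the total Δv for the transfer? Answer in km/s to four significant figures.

Δv_total ≈ 1.463 km/s

μ = GM = 6.674×10⁻¹¹ × 2.171×10²⁴ = 1.449×10¹⁴ m³/s².
r₁ = 7517 km = 7.517×10⁶ m.
r₂ = 17690 km = 1.769×10⁷ m.
Transfer ellipse a_t = (r₁ + r₂)/2 = 1.260×10⁷ m.
At r₁: circular v_c1 = √(μ/r₁) = 4390 m/s; transfer-periapsis v_p = √[μ(2/r₁ − 1/a_t)] = 5201 m/s.
Δv₁ = v_p − v_c1 = 811.0 m/s.
At r₂: circular v_c2 = √(μ/r₂) = 2862 m/s; transfer-apoapsis v_a = √[μ(2/r₂ − 1/a_t)] = 2210 m/s.
Δv₂ = v_c2 − v_a = 651.7 m/s.
Total Δv = Δv₁ + Δv₂ = 1463 m/s = 1.463 km/s.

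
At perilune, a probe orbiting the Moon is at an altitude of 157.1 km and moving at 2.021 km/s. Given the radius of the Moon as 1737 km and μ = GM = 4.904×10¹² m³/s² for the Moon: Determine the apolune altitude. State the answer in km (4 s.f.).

r_p = 1737 + 157.1 = 1894.1 km = 1.894×10⁶ m.
Specific energy ε = v²/2 − μ/r = -5.469×10⁵ J/kg, so a = −μ/(2ε) = 4.484×10⁶ m.
The apsides satisfy r_p + r_a = 2a, so the apolune radius is 2a − r_p = 7.073×10⁶ m = 7073.3 km.
Apolune altitude = 7073.3 − 1737 = 5336.3 km.

apolune altitude ≈ 5336 km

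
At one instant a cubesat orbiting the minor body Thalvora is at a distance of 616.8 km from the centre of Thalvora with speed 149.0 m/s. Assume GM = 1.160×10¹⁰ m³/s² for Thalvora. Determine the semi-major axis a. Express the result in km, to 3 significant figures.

a ≈ 753 km

r = 6.168×10⁵ m.
Specific orbital energy ε = v²/2 − μ/r = (149.0)²/2 − 1.160×10¹⁰/6.168×10⁵ = -7.706×10³ J/kg.
Since ε = −μ/(2a), a = −μ/(2ε) = 7.526×10⁵ m = 752.64 km.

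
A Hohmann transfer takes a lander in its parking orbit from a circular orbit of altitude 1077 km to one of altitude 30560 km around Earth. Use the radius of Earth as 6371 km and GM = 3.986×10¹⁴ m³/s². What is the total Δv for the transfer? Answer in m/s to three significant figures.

Δv_total ≈ 3500 m/s

r₁ = 6371 + 1077 = 7448.0 km = 7.4480×10⁶ m.
r₂ = 6371 + 30560 = 36931 km = 3.6931×10⁷ m.
Transfer ellipse a_t = (r₁ + r₂)/2 = 2.219×10⁷ m.
At r₁: circular v_c1 = √(μ/r₁) = 7316 m/s; transfer-perigee v_p = √[μ(2/r₁ − 1/a_t)] = 9438 m/s.
Δv₁ = v_p − v_c1 = 2122 m/s.
At r₂: circular v_c2 = √(μ/r₂) = 3285 m/s; transfer-apogee v_a = √[μ(2/r₂ − 1/a_t)] = 1903 m/s.
Δv₂ = v_c2 − v_a = 1382 m/s.
Total Δv = Δv₁ + Δv₂ = 3504 m/s.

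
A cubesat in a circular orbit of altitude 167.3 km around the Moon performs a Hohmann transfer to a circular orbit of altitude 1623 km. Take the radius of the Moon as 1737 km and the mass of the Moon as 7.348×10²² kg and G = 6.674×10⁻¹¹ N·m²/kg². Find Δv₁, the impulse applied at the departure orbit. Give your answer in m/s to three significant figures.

Δv ≈ 208 m/s

μ = GM = 6.674×10⁻¹¹ × 7.348×10²² = 4.904×10¹² m³/s².
r₁ = 1737 + 167.3 = 1904.3 km = 1.9043×10⁶ m.
r₂ = 1737 + 1623 = 3360.0 km = 3.3600×10⁶ m.
Transfer ellipse a_t = (r₁ + r₂)/2 = 2.632×10⁶ m.
At r₁: circular v_c1 = √(μ/r₁) = 1605 m/s; transfer-perilune v_p = √[μ(2/r₁ − 1/a_t)] = 1813 m/s.
Δv₁ = v_p − v_c1 = 208.4 m/s.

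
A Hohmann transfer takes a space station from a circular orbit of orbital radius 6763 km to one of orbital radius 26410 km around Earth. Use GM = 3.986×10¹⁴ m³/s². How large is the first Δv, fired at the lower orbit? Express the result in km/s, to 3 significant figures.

Δv ≈ 2.01 km/s

r₁ = 6763 km = 6.763×10⁶ m.
r₂ = 26410 km = 2.641×10⁷ m.
Transfer ellipse a_t = (r₁ + r₂)/2 = 1.659×10⁷ m.
At r₁: circular v_c1 = √(μ/r₁) = 7677 m/s; transfer-perigee v_p = √[μ(2/r₁ − 1/a_t)] = 9687 m/s.
Δv₁ = v_p − v_c1 = 2010 m/s.
= 2.010 km/s.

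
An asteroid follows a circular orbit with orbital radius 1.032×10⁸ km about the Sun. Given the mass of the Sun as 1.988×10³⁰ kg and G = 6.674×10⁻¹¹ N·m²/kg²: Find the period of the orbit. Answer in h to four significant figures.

μ = GM = 6.674×10⁻¹¹ × 1.988×10³⁰ = 1.327×10²⁰ m³/s².
r = 1.032×10⁸ km = 1.032×10¹¹ m.
Kepler's third law: T = 2π√(r³/μ) = 2π√((1.032×10¹¹)³ / 1.327×10²⁰).
r³/μ = 8.284×10¹² s², so T = 2π × 2.878×10⁶ = 1.808×10⁷ s.
Converting: 1.808×10⁷ s ÷ 3600 = 5023 h.

T ≈ 5023 h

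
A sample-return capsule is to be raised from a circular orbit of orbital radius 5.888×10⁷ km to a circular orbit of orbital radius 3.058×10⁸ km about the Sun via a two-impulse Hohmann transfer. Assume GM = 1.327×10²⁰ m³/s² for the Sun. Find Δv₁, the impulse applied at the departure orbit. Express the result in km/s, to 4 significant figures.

r₁ = 5.888×10⁷ km = 5.888×10¹⁰ m.
r₂ = 3.058×10⁸ km = 3.058×10¹¹ m.
Transfer ellipse a_t = (r₁ + r₂)/2 = 1.823×10¹¹ m.
At r₁: circular v_c1 = √(μ/r₁) = 47470 m/s; transfer-perihelion v_p = √[μ(2/r₁ − 1/a_t)] = 61480 m/s.
Δv₁ = v_p − v_c1 = 14010 m/s.
= 14.01 km/s.

Δv ≈ 14.01 km/s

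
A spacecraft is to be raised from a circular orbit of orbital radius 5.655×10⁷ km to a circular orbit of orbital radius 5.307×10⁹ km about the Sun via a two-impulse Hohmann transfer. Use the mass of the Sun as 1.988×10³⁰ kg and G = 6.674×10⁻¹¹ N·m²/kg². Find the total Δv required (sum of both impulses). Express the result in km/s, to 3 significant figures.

μ = GM = 6.674×10⁻¹¹ × 1.988×10³⁰ = 1.327×10²⁰ m³/s².
r₁ = 5.655×10⁷ km = 5.655×10¹⁰ m.
r₂ = 5.307×10⁹ km = 5.307×10¹² m.
Transfer ellipse a_t = (r₁ + r₂)/2 = 2.682×10¹² m.
At r₁: circular v_c1 = √(μ/r₁) = 48440 m/s; transfer-perihelion v_p = √[μ(2/r₁ − 1/a_t)] = 68140 m/s.
Δv₁ = v_p − v_c1 = 19700 m/s.
At r₂: circular v_c2 = √(μ/r₂) = 5000 m/s; transfer-aphelion v_a = √[μ(2/r₂ − 1/a_t)] = 726.1 m/s.
Δv₂ = v_c2 − v_a = 4274 m/s.
Total Δv = Δv₁ + Δv₂ = 23980 m/s = 23.98 km/s.

Δv_total ≈ 24.0 km/s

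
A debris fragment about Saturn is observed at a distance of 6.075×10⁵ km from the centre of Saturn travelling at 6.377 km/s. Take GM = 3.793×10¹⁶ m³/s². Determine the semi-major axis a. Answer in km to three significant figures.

a ≈ 4.50×10⁵ km

r = 6.075×10⁸ m.
Vis-viva rearranged: 1/a = 2/r − v²/μ = 3.292×10⁻⁹ − 1.072×10⁻⁹ = 2.220×10⁻⁹ m⁻¹.
a = 4.504×10⁸ m = 4.5044×10⁵ km.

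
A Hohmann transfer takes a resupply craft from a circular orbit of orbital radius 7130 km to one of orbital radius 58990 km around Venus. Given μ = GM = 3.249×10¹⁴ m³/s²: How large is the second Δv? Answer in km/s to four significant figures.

Δv ≈ 1.257 km/s

r₁ = 7130 km = 7.130×10⁶ m.
r₂ = 58990 km = 5.899×10⁷ m.
Transfer ellipse a_t = (r₁ + r₂)/2 = 3.306×10⁷ m.
At r₁: circular v_c1 = √(μ/r₁) = 6750 m/s; transfer-periapsis v_p = √[μ(2/r₁ − 1/a_t)] = 9017 m/s.
At r₂: circular v_c2 = √(μ/r₂) = 2347 m/s; transfer-apoapsis v_a = √[μ(2/r₂ − 1/a_t)] = 1090 m/s.
Δv₂ = v_c2 − v_a = 1257 m/s.
= 1.257 km/s.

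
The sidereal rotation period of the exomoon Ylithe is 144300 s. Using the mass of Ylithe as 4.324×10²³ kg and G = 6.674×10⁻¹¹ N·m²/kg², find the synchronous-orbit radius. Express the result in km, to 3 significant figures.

μ = GM = 6.674×10⁻¹¹ × 4.324×10²³ = 2.886×10¹³ m³/s².
A synchronous orbit has period T, so by Kepler's third law a = (μT²/4π²)^(1/3).
μT²/4π² = 2.886×10¹³ × (1.443×10⁵)² / 39.48 = 1.522×10²² m³.
a = 2.478×10⁷ m = 24783 km.

r_sync ≈ 24800 km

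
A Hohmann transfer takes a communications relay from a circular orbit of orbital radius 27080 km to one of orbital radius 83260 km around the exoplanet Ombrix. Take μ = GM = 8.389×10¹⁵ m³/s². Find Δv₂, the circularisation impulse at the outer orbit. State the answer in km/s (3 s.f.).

r₁ = 27080 km = 2.708×10⁷ m.
r₂ = 83260 km = 8.326×10⁷ m.
Transfer ellipse a_t = (r₁ + r₂)/2 = 5.517×10⁷ m.
At r₁: circular v_c1 = √(μ/r₁) = 17600 m/s; transfer-periapsis v_p = √[μ(2/r₁ − 1/a_t)] = 21620 m/s.
At r₂: circular v_c2 = √(μ/r₂) = 10040 m/s; transfer-apoapsis v_a = √[μ(2/r₂ − 1/a_t)] = 7032 m/s.
Δv₂ = v_c2 − v_a = 3005 m/s.
= 3.005 km/s.

Δv ≈ 3.01 km/s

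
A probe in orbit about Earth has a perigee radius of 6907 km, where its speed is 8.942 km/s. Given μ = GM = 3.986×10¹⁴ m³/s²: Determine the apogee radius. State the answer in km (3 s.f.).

r_p = 6.907×10⁶ m.
Specific energy ε = v²/2 − μ/r = -1.773×10⁷ J/kg, so a = −μ/(2ε) = 1.124×10⁷ m.
The apsides satisfy r_p + r_a = 2a, so the apogee radius is 2a − r_p = 1.557×10⁷ m = 15575 km.

apogee radius ≈ 15600 km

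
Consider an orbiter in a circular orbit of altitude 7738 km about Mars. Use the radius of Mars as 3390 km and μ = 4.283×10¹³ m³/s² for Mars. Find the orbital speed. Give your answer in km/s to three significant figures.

r = 3390 + 7738 = 11128 km = 1.1128×10⁷ m.
For a circular orbit v = √(μ/r) = √(4.283×10¹³ / 1.113×10⁷) = √(3.849×10⁶) = 1962 m/s.
That is 1.962 km/s.

v ≈ 1.96 km/s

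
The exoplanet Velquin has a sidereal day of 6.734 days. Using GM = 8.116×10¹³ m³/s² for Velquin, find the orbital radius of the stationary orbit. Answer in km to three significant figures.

r_sync ≈ 88600 km

T = 6.734 days = 5.818×10⁵ s.
A synchronous orbit has period T, so by Kepler's third law a = (μT²/4π²)^(1/3).
μT²/4π² = 8.116×10¹³ × (5.818×10⁵)² / 39.48 = 6.959×10²³ m³.
a = 8.862×10⁷ m = 88617 km.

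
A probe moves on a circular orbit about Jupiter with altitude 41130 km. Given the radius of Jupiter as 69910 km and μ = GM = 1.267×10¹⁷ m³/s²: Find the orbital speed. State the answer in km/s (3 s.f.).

r = 69910 + 41130 = 111040 km = 1.1104×10⁸ m.
For a circular orbit v = √(μ/r) = √(1.267×10¹⁷ / 1.110×10⁸) = √(1.141×10⁹) = 33780 m/s.
That is 33.78 km/s.

v ≈ 33.8 km/s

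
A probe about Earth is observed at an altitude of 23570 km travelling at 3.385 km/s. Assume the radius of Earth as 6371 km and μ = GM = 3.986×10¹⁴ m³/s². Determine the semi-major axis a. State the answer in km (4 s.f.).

a ≈ 26280 km

r = 6371 + 23570 = 29941 km = 2.994×10⁷ m.
Vis-viva rearranged: 1/a = 2/r − v²/μ = 6.680×10⁻⁸ − 2.875×10⁻⁸ = 3.805×10⁻⁸ m⁻¹.
a = 2.628×10⁷ m = 26280 km.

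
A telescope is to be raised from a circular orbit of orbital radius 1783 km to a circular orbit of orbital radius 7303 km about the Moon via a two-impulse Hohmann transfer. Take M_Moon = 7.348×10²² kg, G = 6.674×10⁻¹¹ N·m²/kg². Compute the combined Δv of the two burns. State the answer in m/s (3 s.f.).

Δv_total ≈ 750 m/s

μ = GM = 6.674×10⁻¹¹ × 7.348×10²² = 4.904×10¹² m³/s².
r₁ = 1783 km = 1.783×10⁶ m.
r₂ = 7303 km = 7.303×10⁶ m.
Transfer ellipse a_t = (r₁ + r₂)/2 = 4.543×10⁶ m.
At r₁: circular v_c1 = √(μ/r₁) = 1658 m/s; transfer-perilune v_p = √[μ(2/r₁ − 1/a_t)] = 2103 m/s.
Δv₁ = v_p − v_c1 = 444.3 m/s.
At r₂: circular v_c2 = √(μ/r₂) = 819.5 m/s; transfer-apolune v_a = √[μ(2/r₂ − 1/a_t)] = 513.4 m/s.
Δv₂ = v_c2 − v_a = 306.1 m/s.
Total Δv = Δv₁ + Δv₂ = 750.4 m/s.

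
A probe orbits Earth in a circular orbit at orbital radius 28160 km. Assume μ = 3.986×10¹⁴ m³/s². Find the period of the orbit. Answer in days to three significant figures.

T ≈ 0.544 days

r = 28160 km = 2.816×10⁷ m.
Kepler's third law: T = 2π√(r³/μ) = 2π√((2.816×10⁷)³ / 3.986×10¹⁴).
r³/μ = 5.602×10⁷ s², so T = 2π × 7.485×10³ = 4.703×10⁴ s.
Converting: 4.703×10⁴ s ÷ 86400 = 0.5443 days.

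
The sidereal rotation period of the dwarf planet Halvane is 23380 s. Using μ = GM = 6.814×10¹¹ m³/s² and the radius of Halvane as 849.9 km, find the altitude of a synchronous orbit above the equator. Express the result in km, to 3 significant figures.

h_sync ≈ 1260 km

A synchronous orbit has period T, so by Kepler's third law a = (μT²/4π²)^(1/3).
μT²/4π² = 6.814×10¹¹ × (2.338×10⁴)² / 39.48 = 9.435×10¹⁸ m³.
a = 2.113×10⁶ m = 2113.1 km.
Altitude h = a − R = 2113.1 − 849.9 = 1263.2 km.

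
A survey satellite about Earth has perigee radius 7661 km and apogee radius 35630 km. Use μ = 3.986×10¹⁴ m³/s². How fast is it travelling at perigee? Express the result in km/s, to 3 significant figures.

v ≈ 9.25 km/s

Semi-major axis a = (r_p + r_a)/2 = 21646 km = 2.165×10⁷ m.
Vis-viva: v² = μ(2/r − 1/a) = 3.986×10¹⁴ × (2.611×10⁻⁷ − 4.620×10⁻⁸) = 8.564×10⁷ m²/s².
v = 9254 m/s = 9.254 km/s.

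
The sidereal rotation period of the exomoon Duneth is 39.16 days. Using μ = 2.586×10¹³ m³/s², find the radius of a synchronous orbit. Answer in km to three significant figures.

r_sync ≈ 1.96×10⁵ km

T = 39.16 days = 3.383×10⁶ s.
A synchronous orbit has period T, so by Kepler's third law a = (μT²/4π²)^(1/3).
μT²/4π² = 2.586×10¹³ × (3.383×10⁶)² / 39.48 = 7.499×10²⁴ m³.
a = 1.957×10⁸ m = 1.9573×10⁵ km.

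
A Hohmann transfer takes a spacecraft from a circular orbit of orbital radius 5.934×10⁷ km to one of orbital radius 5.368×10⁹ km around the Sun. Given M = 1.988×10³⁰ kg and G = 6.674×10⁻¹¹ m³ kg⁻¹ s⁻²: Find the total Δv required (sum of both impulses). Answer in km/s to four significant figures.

Δv_total ≈ 23.46 km/s

μ = GM = 6.674×10⁻¹¹ × 1.988×10³⁰ = 1.327×10²⁰ m³/s².
r₁ = 5.934×10⁷ km = 5.934×10¹⁰ m.
r₂ = 5.368×10⁹ km = 5.368×10¹² m.
Transfer ellipse a_t = (r₁ + r₂)/2 = 2.714×10¹² m.
At r₁: circular v_c1 = √(μ/r₁) = 47290 m/s; transfer-perihelion v_p = √[μ(2/r₁ − 1/a_t)] = 66510 m/s.
Δv₁ = v_p − v_c1 = 19220 m/s.
At r₂: circular v_c2 = √(μ/r₂) = 4972 m/s; transfer-aphelion v_a = √[μ(2/r₂ − 1/a_t)] = 735.2 m/s.
Δv₂ = v_c2 − v_a = 4236 m/s.
Total Δv = Δv₁ + Δv₂ = 23460 m/s = 23.46 km/s.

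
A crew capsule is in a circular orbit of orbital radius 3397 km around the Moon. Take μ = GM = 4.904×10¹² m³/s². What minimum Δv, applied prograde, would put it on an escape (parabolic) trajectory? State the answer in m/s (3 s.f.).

r = 3397 km = 3.397×10⁶ m.
Circular speed v_c = √(μ/r) = 1202 m/s.
Escape speed v_esc = √(2μ/r) = √2 × v_c = 1699 m/s.
Δv = v_esc − v_c = 497.7 m/s.

Δv ≈ 498 m/s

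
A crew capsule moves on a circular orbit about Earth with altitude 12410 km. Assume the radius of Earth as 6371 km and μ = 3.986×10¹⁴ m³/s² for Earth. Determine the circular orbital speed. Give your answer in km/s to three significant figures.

r = 6371 + 12410 = 18781 km = 1.8781×10⁷ m.
For a circular orbit v = √(μ/r) = √(3.986×10¹⁴ / 1.878×10⁷) = √(2.122×10⁷) = 4607 m/s.
That is 4.607 km/s.

v ≈ 4.61 km/s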